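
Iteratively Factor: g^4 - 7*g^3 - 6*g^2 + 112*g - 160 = (g - 2)*(g^3 - 5*g^2 - 16*g + 80) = (g - 5)*(g - 2)*(g^2 - 16) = (g - 5)*(g - 4)*(g - 2)*(g + 4)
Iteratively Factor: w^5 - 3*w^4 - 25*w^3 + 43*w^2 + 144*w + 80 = (w - 5)*(w^4 + 2*w^3 - 15*w^2 - 32*w - 16) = (w - 5)*(w + 1)*(w^3 + w^2 - 16*w - 16) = (w - 5)*(w - 4)*(w + 1)*(w^2 + 5*w + 4) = (w - 5)*(w - 4)*(w + 1)^2*(w + 4)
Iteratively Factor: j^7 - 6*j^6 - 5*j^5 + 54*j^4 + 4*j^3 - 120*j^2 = (j + 2)*(j^6 - 8*j^5 + 11*j^4 + 32*j^3 - 60*j^2) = (j - 5)*(j + 2)*(j^5 - 3*j^4 - 4*j^3 + 12*j^2) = j*(j - 5)*(j + 2)*(j^4 - 3*j^3 - 4*j^2 + 12*j) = j*(j - 5)*(j - 2)*(j + 2)*(j^3 - j^2 - 6*j) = j^2*(j - 5)*(j - 2)*(j + 2)*(j^2 - j - 6) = j^2*(j - 5)*(j - 3)*(j - 2)*(j + 2)*(j + 2)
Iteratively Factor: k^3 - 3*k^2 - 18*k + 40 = (k - 5)*(k^2 + 2*k - 8) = (k - 5)*(k - 2)*(k + 4)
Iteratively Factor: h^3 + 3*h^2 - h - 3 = (h - 1)*(h^2 + 4*h + 3) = (h - 1)*(h + 3)*(h + 1)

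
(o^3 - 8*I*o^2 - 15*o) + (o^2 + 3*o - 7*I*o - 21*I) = o^3 + o^2 - 8*I*o^2 - 12*o - 7*I*o - 21*I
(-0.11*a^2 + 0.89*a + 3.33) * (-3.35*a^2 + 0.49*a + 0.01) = 0.3685*a^4 - 3.0354*a^3 - 10.7205*a^2 + 1.6406*a + 0.0333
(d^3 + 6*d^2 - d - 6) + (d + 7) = d^3 + 6*d^2 + 1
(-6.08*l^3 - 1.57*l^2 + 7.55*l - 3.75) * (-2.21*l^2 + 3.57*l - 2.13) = 13.4368*l^5 - 18.2359*l^4 - 9.34*l^3 + 38.5851*l^2 - 29.469*l + 7.9875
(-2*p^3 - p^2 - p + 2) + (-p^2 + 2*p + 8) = -2*p^3 - 2*p^2 + p + 10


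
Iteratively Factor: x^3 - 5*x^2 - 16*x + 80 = (x + 4)*(x^2 - 9*x + 20) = (x - 5)*(x + 4)*(x - 4)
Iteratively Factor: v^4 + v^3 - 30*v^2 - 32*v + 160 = (v + 4)*(v^3 - 3*v^2 - 18*v + 40) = (v - 2)*(v + 4)*(v^2 - v - 20) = (v - 2)*(v + 4)^2*(v - 5)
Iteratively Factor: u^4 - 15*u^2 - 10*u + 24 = (u + 3)*(u^3 - 3*u^2 - 6*u + 8) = (u - 4)*(u + 3)*(u^2 + u - 2) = (u - 4)*(u - 1)*(u + 3)*(u + 2)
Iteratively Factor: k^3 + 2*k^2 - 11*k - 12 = (k - 3)*(k^2 + 5*k + 4) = (k - 3)*(k + 1)*(k + 4)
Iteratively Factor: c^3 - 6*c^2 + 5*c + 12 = (c - 3)*(c^2 - 3*c - 4) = (c - 3)*(c + 1)*(c - 4)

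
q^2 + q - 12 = (q - 3)*(q + 4)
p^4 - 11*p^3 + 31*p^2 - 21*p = p*(p - 7)*(p - 3)*(p - 1)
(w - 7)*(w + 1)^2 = w^3 - 5*w^2 - 13*w - 7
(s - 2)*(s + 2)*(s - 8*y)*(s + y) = s^4 - 7*s^3*y - 8*s^2*y^2 - 4*s^2 + 28*s*y + 32*y^2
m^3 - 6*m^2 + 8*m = m*(m - 4)*(m - 2)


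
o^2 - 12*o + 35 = (o - 7)*(o - 5)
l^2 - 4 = (l - 2)*(l + 2)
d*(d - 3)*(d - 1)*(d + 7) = d^4 + 3*d^3 - 25*d^2 + 21*d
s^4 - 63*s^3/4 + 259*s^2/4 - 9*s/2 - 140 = (s - 8)*(s - 7)*(s - 2)*(s + 5/4)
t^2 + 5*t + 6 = (t + 2)*(t + 3)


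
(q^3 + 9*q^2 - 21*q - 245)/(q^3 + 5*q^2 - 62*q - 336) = (q^2 + 2*q - 35)/(q^2 - 2*q - 48)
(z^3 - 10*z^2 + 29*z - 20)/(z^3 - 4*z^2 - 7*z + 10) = (z - 4)/(z + 2)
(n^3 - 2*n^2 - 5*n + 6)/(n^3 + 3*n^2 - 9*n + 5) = (n^2 - n - 6)/(n^2 + 4*n - 5)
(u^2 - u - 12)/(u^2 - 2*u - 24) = (-u^2 + u + 12)/(-u^2 + 2*u + 24)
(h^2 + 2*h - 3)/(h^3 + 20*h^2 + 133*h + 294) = (h^2 + 2*h - 3)/(h^3 + 20*h^2 + 133*h + 294)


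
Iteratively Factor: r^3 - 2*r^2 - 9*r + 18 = (r - 2)*(r^2 - 9) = (r - 3)*(r - 2)*(r + 3)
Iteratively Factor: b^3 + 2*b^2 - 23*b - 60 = (b + 4)*(b^2 - 2*b - 15) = (b + 3)*(b + 4)*(b - 5)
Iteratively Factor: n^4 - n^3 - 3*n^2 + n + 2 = (n + 1)*(n^3 - 2*n^2 - n + 2) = (n - 2)*(n + 1)*(n^2 - 1) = (n - 2)*(n - 1)*(n + 1)*(n + 1)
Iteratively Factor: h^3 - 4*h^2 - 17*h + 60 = (h - 5)*(h^2 + h - 12) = (h - 5)*(h - 3)*(h + 4)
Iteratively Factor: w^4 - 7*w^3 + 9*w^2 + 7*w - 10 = (w - 1)*(w^3 - 6*w^2 + 3*w + 10) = (w - 1)*(w + 1)*(w^2 - 7*w + 10) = (w - 5)*(w - 1)*(w + 1)*(w - 2)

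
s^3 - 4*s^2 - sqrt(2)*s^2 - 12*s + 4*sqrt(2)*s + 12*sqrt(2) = (s - 6)*(s + 2)*(s - sqrt(2))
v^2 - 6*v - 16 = (v - 8)*(v + 2)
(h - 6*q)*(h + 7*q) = h^2 + h*q - 42*q^2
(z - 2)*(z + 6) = z^2 + 4*z - 12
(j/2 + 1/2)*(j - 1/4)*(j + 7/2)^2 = j^4/2 + 31*j^3/8 + 69*j^2/8 + 119*j/32 - 49/32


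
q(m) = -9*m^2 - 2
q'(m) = -18*m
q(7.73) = -539.78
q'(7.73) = -139.14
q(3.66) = -122.56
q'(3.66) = -65.88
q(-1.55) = -23.62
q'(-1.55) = 27.90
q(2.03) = -39.09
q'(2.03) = -36.54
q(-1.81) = -31.48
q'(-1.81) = 32.58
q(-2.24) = -47.16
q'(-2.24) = 40.32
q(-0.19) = -2.32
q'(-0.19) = 3.42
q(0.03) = -2.01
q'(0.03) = -0.54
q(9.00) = -731.00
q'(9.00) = -162.00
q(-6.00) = -326.00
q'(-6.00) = 108.00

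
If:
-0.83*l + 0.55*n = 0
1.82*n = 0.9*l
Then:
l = 0.00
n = 0.00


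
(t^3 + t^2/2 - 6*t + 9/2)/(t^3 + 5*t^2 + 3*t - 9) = (t - 3/2)/(t + 3)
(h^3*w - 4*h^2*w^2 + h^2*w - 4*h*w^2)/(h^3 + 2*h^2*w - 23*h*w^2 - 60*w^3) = h*w*(h^2 - 4*h*w + h - 4*w)/(h^3 + 2*h^2*w - 23*h*w^2 - 60*w^3)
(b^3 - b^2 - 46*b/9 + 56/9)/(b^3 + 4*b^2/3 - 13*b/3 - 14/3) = (b - 4/3)/(b + 1)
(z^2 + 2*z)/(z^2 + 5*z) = (z + 2)/(z + 5)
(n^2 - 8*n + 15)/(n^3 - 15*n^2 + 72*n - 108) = (n - 5)/(n^2 - 12*n + 36)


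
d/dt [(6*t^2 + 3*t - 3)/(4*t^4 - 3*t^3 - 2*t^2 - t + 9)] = 3*(-16*t^5 - 6*t^4 + 22*t^3 - 9*t^2 + 32*t + 8)/(16*t^8 - 24*t^7 - 7*t^6 + 4*t^5 + 82*t^4 - 50*t^3 - 35*t^2 - 18*t + 81)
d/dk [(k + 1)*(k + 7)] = 2*k + 8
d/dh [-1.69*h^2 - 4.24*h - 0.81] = -3.38*h - 4.24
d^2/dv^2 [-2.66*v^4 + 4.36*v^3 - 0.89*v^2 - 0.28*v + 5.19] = -31.92*v^2 + 26.16*v - 1.78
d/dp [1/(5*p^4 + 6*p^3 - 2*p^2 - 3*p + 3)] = (-20*p^3 - 18*p^2 + 4*p + 3)/(5*p^4 + 6*p^3 - 2*p^2 - 3*p + 3)^2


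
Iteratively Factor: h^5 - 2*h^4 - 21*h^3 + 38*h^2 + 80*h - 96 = (h + 4)*(h^4 - 6*h^3 + 3*h^2 + 26*h - 24) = (h - 3)*(h + 4)*(h^3 - 3*h^2 - 6*h + 8) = (h - 3)*(h + 2)*(h + 4)*(h^2 - 5*h + 4) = (h - 4)*(h - 3)*(h + 2)*(h + 4)*(h - 1)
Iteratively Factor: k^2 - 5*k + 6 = (k - 3)*(k - 2)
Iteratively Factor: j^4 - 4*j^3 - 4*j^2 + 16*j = (j - 4)*(j^3 - 4*j) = (j - 4)*(j + 2)*(j^2 - 2*j) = j*(j - 4)*(j + 2)*(j - 2)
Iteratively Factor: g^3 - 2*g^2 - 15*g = (g + 3)*(g^2 - 5*g) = g*(g + 3)*(g - 5)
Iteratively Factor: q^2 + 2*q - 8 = (q - 2)*(q + 4)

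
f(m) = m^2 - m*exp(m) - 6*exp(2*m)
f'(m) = -m*exp(m) + 2*m - 12*exp(2*m) - exp(m)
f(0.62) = -21.50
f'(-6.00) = -11.99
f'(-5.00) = -9.97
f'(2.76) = -3049.51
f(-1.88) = 3.68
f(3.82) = -12638.08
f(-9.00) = 81.00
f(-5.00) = 25.03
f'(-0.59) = -5.09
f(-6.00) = 36.01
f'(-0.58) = -5.16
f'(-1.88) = -3.91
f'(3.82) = -25169.10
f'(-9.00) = -18.00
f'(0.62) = -43.24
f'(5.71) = -1095527.84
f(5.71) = -548447.93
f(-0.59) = -1.17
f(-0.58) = -1.22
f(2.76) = -1533.80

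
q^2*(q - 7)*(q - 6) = q^4 - 13*q^3 + 42*q^2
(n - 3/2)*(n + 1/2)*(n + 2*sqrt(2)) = n^3 - n^2 + 2*sqrt(2)*n^2 - 2*sqrt(2)*n - 3*n/4 - 3*sqrt(2)/2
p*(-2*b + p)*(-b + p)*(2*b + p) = 4*b^3*p - 4*b^2*p^2 - b*p^3 + p^4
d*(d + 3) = d^2 + 3*d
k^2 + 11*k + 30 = (k + 5)*(k + 6)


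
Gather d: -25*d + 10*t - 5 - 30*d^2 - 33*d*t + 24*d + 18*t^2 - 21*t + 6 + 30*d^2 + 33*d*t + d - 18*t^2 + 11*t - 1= 0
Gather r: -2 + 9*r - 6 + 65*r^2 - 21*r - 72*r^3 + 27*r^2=-72*r^3 + 92*r^2 - 12*r - 8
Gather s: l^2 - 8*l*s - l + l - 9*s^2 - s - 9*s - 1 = l^2 - 9*s^2 + s*(-8*l - 10) - 1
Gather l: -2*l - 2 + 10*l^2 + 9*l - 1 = 10*l^2 + 7*l - 3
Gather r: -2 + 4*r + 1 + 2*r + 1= 6*r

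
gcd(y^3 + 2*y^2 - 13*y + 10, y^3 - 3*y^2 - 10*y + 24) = y - 2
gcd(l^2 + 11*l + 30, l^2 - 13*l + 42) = 1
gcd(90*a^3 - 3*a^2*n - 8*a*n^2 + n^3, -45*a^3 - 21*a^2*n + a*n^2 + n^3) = 15*a^2 + 2*a*n - n^2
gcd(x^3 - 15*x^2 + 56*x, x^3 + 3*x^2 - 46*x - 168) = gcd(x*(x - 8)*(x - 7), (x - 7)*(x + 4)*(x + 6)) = x - 7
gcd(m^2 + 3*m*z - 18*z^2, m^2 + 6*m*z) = m + 6*z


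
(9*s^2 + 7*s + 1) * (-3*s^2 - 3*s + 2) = -27*s^4 - 48*s^3 - 6*s^2 + 11*s + 2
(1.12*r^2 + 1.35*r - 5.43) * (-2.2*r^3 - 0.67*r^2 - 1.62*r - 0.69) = -2.464*r^5 - 3.7204*r^4 + 9.2271*r^3 + 0.6783*r^2 + 7.8651*r + 3.7467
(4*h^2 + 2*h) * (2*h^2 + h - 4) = 8*h^4 + 8*h^3 - 14*h^2 - 8*h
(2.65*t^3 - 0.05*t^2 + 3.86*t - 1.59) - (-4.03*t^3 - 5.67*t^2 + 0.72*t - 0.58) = 6.68*t^3 + 5.62*t^2 + 3.14*t - 1.01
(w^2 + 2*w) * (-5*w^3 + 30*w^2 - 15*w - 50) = -5*w^5 + 20*w^4 + 45*w^3 - 80*w^2 - 100*w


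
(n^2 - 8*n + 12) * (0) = 0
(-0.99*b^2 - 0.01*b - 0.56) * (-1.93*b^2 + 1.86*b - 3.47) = 1.9107*b^4 - 1.8221*b^3 + 4.4975*b^2 - 1.0069*b + 1.9432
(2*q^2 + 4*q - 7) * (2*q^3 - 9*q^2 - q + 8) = 4*q^5 - 10*q^4 - 52*q^3 + 75*q^2 + 39*q - 56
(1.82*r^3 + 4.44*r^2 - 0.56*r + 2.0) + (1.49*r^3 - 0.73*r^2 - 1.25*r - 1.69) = 3.31*r^3 + 3.71*r^2 - 1.81*r + 0.31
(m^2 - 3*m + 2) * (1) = m^2 - 3*m + 2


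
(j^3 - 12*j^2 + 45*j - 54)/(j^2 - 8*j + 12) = (j^2 - 6*j + 9)/(j - 2)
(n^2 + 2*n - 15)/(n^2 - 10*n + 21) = (n + 5)/(n - 7)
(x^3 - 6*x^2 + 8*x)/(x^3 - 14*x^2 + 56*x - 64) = x/(x - 8)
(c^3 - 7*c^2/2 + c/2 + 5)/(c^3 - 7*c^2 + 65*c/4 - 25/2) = 2*(c + 1)/(2*c - 5)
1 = 1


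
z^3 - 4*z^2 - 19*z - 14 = (z - 7)*(z + 1)*(z + 2)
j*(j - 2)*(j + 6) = j^3 + 4*j^2 - 12*j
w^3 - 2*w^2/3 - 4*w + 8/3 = (w - 2)*(w - 2/3)*(w + 2)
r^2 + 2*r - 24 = (r - 4)*(r + 6)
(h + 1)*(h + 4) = h^2 + 5*h + 4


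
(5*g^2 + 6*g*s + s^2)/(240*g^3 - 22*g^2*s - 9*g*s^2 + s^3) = (g + s)/(48*g^2 - 14*g*s + s^2)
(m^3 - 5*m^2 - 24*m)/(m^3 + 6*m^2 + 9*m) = (m - 8)/(m + 3)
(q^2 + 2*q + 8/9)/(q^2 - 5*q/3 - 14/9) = (3*q + 4)/(3*q - 7)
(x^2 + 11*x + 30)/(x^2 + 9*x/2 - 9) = 2*(x + 5)/(2*x - 3)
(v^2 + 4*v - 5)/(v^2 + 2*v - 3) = (v + 5)/(v + 3)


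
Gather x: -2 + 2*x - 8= 2*x - 10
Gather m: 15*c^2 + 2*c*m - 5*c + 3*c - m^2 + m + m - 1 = 15*c^2 - 2*c - m^2 + m*(2*c + 2) - 1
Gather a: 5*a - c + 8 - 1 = 5*a - c + 7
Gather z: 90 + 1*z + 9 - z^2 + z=-z^2 + 2*z + 99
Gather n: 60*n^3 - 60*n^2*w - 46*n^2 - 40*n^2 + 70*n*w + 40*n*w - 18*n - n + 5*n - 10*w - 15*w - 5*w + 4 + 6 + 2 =60*n^3 + n^2*(-60*w - 86) + n*(110*w - 14) - 30*w + 12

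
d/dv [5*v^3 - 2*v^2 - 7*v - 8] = 15*v^2 - 4*v - 7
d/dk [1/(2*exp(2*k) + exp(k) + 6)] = (-4*exp(k) - 1)*exp(k)/(2*exp(2*k) + exp(k) + 6)^2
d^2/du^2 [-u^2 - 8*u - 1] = -2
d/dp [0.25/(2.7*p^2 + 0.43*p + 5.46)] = (-1.35*p - 0.1075)/(2.7*p^2 + 0.43*p + 5.46)^2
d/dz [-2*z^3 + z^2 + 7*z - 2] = -6*z^2 + 2*z + 7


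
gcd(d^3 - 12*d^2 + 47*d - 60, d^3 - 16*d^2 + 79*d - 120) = d^2 - 8*d + 15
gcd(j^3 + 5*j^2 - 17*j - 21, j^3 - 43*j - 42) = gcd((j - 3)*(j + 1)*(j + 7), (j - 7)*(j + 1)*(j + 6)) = j + 1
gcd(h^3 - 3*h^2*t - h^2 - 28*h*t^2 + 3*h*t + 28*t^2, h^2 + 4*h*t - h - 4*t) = h^2 + 4*h*t - h - 4*t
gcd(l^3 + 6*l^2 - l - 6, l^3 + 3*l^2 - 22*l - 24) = l^2 + 7*l + 6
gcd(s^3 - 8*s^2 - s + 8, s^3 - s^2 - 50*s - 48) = s^2 - 7*s - 8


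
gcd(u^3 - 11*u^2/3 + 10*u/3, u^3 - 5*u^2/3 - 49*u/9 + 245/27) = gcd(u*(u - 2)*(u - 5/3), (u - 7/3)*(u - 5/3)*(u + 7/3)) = u - 5/3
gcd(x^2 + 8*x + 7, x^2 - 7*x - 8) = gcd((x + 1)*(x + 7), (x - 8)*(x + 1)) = x + 1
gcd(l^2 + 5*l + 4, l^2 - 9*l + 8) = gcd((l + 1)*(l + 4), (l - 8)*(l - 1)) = 1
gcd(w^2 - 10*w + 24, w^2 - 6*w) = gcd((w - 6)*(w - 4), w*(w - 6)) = w - 6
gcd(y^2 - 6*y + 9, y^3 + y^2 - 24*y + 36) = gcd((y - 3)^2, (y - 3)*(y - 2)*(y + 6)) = y - 3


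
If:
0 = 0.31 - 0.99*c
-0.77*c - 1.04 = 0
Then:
No Solution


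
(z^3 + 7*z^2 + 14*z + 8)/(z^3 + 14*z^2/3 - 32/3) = 3*(z + 1)/(3*z - 4)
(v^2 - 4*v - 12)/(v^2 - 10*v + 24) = (v + 2)/(v - 4)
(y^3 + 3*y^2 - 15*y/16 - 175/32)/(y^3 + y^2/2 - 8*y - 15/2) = (y^2 + y/2 - 35/16)/(y^2 - 2*y - 3)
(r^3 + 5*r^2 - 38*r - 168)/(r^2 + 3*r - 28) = (r^2 - 2*r - 24)/(r - 4)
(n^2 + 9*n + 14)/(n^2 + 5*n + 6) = (n + 7)/(n + 3)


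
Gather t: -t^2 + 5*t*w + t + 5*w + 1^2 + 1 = -t^2 + t*(5*w + 1) + 5*w + 2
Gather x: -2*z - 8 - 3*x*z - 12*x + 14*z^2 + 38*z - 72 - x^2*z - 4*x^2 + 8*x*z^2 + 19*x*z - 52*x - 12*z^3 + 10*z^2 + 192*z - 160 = x^2*(-z - 4) + x*(8*z^2 + 16*z - 64) - 12*z^3 + 24*z^2 + 228*z - 240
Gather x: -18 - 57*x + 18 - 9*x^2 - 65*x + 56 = -9*x^2 - 122*x + 56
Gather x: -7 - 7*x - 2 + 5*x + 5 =-2*x - 4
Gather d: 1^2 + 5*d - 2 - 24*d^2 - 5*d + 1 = -24*d^2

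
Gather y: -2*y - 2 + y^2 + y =y^2 - y - 2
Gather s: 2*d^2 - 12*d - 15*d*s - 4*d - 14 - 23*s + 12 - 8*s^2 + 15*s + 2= 2*d^2 - 16*d - 8*s^2 + s*(-15*d - 8)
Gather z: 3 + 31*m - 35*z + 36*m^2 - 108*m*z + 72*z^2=36*m^2 + 31*m + 72*z^2 + z*(-108*m - 35) + 3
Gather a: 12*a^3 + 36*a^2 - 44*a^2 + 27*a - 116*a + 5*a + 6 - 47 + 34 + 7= 12*a^3 - 8*a^2 - 84*a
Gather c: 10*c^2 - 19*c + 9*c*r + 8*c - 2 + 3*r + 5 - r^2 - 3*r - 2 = 10*c^2 + c*(9*r - 11) - r^2 + 1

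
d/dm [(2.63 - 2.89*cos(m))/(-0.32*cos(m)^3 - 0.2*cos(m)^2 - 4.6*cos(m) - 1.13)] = (1.8496*cos(m)^3 - 1.9468*cos(m)^2 - 1.052*cos(m) - 15.3637)*sin(m)/(0.1024*cos(m)^6 + 0.128*cos(m)^5 + 2.984*cos(m)^4 + 2.5632*cos(m)^3 + 21.612*cos(m)^2 + 10.396*cos(m) + 1.2769)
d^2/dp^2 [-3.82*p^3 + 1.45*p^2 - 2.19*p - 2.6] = 2.9 - 22.92*p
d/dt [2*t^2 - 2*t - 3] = 4*t - 2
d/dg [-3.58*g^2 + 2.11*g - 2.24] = 2.11 - 7.16*g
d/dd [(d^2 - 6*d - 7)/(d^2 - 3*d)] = (3*d^2 + 14*d - 21)/(d^2*(d^2 - 6*d + 9))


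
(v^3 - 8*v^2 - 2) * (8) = 8*v^3 - 64*v^2 - 16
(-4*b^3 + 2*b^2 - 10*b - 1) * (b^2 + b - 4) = -4*b^5 - 2*b^4 + 8*b^3 - 19*b^2 + 39*b + 4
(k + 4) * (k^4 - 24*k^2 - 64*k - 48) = k^5 + 4*k^4 - 24*k^3 - 160*k^2 - 304*k - 192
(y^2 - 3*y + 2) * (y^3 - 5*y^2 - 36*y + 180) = y^5 - 8*y^4 - 19*y^3 + 278*y^2 - 612*y + 360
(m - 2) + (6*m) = 7*m - 2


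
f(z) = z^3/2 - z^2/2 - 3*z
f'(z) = 3*z^2/2 - z - 3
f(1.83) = -4.10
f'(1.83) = 0.19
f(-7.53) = -219.24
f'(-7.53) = 89.58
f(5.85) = 65.44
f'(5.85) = 42.48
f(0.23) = -0.71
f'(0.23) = -3.15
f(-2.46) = -3.09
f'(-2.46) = 8.54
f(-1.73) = 1.10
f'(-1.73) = 3.22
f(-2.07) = -0.37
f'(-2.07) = 5.50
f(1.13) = -3.31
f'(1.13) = -2.21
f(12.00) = 756.00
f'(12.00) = 201.00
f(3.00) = 0.00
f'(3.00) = 7.50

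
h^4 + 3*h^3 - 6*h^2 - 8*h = h*(h - 2)*(h + 1)*(h + 4)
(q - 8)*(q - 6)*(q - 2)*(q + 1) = q^4 - 15*q^3 + 60*q^2 - 20*q - 96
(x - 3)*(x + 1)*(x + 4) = x^3 + 2*x^2 - 11*x - 12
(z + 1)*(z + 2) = z^2 + 3*z + 2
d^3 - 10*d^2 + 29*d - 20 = (d - 5)*(d - 4)*(d - 1)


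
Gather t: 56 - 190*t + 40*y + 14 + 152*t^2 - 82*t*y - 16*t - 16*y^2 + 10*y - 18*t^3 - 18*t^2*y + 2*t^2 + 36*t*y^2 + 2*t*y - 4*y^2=-18*t^3 + t^2*(154 - 18*y) + t*(36*y^2 - 80*y - 206) - 20*y^2 + 50*y + 70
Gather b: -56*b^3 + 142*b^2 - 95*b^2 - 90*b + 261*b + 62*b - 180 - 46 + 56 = -56*b^3 + 47*b^2 + 233*b - 170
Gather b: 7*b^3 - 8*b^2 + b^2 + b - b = 7*b^3 - 7*b^2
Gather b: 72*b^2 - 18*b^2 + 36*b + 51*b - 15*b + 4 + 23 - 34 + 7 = 54*b^2 + 72*b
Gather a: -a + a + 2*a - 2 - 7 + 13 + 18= 2*a + 22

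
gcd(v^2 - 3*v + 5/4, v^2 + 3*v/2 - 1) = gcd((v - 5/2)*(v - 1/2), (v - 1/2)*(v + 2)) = v - 1/2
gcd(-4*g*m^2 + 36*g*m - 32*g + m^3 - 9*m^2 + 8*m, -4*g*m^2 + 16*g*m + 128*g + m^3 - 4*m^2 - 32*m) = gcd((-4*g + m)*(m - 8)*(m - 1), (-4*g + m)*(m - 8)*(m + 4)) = 4*g*m - 32*g - m^2 + 8*m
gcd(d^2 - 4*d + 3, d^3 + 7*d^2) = 1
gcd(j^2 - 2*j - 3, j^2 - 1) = j + 1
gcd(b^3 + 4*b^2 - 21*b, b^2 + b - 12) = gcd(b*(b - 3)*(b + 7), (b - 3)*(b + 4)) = b - 3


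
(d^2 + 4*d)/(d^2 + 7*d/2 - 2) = 2*d/(2*d - 1)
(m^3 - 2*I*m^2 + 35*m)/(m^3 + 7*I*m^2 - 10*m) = (m - 7*I)/(m + 2*I)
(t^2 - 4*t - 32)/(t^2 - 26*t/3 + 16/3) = 3*(t + 4)/(3*t - 2)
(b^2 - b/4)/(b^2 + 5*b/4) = (4*b - 1)/(4*b + 5)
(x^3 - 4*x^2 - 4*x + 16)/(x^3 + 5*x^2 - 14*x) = (x^2 - 2*x - 8)/(x*(x + 7))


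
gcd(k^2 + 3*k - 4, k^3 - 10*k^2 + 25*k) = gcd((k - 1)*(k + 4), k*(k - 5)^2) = 1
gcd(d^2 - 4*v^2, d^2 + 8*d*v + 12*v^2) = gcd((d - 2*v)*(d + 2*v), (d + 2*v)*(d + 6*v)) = d + 2*v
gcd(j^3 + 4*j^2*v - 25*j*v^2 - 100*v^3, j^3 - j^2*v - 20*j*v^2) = -j^2 + j*v + 20*v^2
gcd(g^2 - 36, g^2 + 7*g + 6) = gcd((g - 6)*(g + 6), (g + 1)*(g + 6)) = g + 6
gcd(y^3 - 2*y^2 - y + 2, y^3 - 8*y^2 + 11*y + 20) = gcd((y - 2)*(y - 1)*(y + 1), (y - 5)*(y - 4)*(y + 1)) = y + 1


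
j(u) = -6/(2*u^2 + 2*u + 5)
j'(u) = -6*(-4*u - 2)/(2*u^2 + 2*u + 5)^2 = 12*(2*u + 1)/(2*u^2 + 2*u + 5)^2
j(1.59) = -0.45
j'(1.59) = 0.29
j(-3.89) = -0.22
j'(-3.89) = -0.11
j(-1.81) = -0.76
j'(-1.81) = -0.50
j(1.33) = -0.54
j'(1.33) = 0.35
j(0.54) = -0.90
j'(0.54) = 0.56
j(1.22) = -0.58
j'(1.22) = 0.38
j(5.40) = -0.08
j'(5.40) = 0.03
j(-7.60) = -0.06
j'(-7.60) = -0.02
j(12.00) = -0.02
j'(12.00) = 0.00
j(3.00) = -0.21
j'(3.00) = 0.10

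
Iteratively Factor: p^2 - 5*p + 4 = (p - 1)*(p - 4)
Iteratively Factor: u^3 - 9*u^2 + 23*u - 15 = (u - 5)*(u^2 - 4*u + 3) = (u - 5)*(u - 1)*(u - 3)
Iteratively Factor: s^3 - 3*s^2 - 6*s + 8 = (s - 1)*(s^2 - 2*s - 8) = (s - 1)*(s + 2)*(s - 4)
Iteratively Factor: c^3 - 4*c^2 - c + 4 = (c - 4)*(c^2 - 1) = (c - 4)*(c + 1)*(c - 1)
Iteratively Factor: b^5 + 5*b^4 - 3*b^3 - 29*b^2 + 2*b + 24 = (b + 4)*(b^4 + b^3 - 7*b^2 - b + 6) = (b + 1)*(b + 4)*(b^3 - 7*b + 6) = (b - 1)*(b + 1)*(b + 4)*(b^2 + b - 6) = (b - 2)*(b - 1)*(b + 1)*(b + 4)*(b + 3)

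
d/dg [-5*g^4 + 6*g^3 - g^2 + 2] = 2*g*(-10*g^2 + 9*g - 1)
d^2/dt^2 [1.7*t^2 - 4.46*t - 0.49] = 3.40000000000000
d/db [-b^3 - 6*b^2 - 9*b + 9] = -3*b^2 - 12*b - 9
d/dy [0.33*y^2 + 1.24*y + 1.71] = 0.66*y + 1.24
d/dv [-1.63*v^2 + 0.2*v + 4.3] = 0.2 - 3.26*v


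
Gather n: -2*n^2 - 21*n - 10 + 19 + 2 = -2*n^2 - 21*n + 11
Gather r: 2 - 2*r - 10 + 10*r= 8*r - 8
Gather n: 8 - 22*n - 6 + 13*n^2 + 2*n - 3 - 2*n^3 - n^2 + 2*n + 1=-2*n^3 + 12*n^2 - 18*n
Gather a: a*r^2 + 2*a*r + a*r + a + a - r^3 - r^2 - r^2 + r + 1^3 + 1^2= a*(r^2 + 3*r + 2) - r^3 - 2*r^2 + r + 2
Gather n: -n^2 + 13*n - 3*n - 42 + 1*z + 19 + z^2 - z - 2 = -n^2 + 10*n + z^2 - 25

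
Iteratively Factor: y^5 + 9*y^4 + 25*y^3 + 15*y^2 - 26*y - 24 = (y - 1)*(y^4 + 10*y^3 + 35*y^2 + 50*y + 24) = (y - 1)*(y + 4)*(y^3 + 6*y^2 + 11*y + 6) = (y - 1)*(y + 1)*(y + 4)*(y^2 + 5*y + 6) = (y - 1)*(y + 1)*(y + 2)*(y + 4)*(y + 3)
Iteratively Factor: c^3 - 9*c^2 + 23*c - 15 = (c - 1)*(c^2 - 8*c + 15) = (c - 5)*(c - 1)*(c - 3)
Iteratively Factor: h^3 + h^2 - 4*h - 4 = (h - 2)*(h^2 + 3*h + 2) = (h - 2)*(h + 1)*(h + 2)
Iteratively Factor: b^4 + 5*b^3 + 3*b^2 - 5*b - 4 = (b - 1)*(b^3 + 6*b^2 + 9*b + 4) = (b - 1)*(b + 1)*(b^2 + 5*b + 4) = (b - 1)*(b + 1)^2*(b + 4)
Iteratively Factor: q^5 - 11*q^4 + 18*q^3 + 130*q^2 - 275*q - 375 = (q - 5)*(q^4 - 6*q^3 - 12*q^2 + 70*q + 75) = (q - 5)*(q + 3)*(q^3 - 9*q^2 + 15*q + 25) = (q - 5)*(q + 1)*(q + 3)*(q^2 - 10*q + 25) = (q - 5)^2*(q + 1)*(q + 3)*(q - 5)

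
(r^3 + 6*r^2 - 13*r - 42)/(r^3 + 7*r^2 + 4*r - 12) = (r^2 + 4*r - 21)/(r^2 + 5*r - 6)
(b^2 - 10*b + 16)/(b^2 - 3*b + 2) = (b - 8)/(b - 1)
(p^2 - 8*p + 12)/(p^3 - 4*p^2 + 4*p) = (p - 6)/(p*(p - 2))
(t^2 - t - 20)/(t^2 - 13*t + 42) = (t^2 - t - 20)/(t^2 - 13*t + 42)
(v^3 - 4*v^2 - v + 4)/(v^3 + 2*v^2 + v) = (v^2 - 5*v + 4)/(v*(v + 1))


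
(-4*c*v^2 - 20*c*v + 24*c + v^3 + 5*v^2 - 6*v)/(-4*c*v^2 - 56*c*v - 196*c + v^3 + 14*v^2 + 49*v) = (v^2 + 5*v - 6)/(v^2 + 14*v + 49)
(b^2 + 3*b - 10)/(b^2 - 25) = (b - 2)/(b - 5)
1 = 1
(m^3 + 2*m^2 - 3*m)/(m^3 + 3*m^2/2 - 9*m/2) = 2*(m - 1)/(2*m - 3)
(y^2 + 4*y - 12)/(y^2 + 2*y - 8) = (y + 6)/(y + 4)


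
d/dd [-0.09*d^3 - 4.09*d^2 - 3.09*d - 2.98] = -0.27*d^2 - 8.18*d - 3.09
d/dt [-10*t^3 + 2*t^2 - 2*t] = -30*t^2 + 4*t - 2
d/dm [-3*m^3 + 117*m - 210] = 117 - 9*m^2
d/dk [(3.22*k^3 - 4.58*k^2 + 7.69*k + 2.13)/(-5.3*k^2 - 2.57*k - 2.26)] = (-17.066*k^4 - 16.5508*k^3 + 30.696*k^2 + 43.2796*k - 11.9053)/(28.09*k^4 + 27.242*k^3 + 30.5609*k^2 + 11.6164*k + 5.1076)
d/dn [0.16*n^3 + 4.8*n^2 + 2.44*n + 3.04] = 0.48*n^2 + 9.6*n + 2.44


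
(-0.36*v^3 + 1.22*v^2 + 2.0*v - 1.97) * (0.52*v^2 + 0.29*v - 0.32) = -0.1872*v^5 + 0.53*v^4 + 1.509*v^3 - 0.8348*v^2 - 1.2113*v + 0.6304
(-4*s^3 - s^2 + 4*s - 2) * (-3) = 12*s^3 + 3*s^2 - 12*s + 6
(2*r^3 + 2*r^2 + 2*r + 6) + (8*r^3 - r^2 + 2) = 10*r^3 + r^2 + 2*r + 8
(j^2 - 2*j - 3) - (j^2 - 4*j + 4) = 2*j - 7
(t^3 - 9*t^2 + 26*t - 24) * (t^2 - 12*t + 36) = t^5 - 21*t^4 + 170*t^3 - 660*t^2 + 1224*t - 864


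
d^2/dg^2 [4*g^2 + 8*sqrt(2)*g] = 8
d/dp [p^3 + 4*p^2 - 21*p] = 3*p^2 + 8*p - 21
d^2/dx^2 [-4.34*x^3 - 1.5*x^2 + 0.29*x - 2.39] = -26.04*x - 3.0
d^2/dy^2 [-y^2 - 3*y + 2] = -2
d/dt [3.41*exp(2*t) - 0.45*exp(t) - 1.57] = (6.82*exp(t) - 0.45)*exp(t)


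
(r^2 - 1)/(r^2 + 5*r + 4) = (r - 1)/(r + 4)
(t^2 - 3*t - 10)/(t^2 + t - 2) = (t - 5)/(t - 1)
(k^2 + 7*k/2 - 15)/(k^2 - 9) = (k^2 + 7*k/2 - 15)/(k^2 - 9)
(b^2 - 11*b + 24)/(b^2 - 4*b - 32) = (b - 3)/(b + 4)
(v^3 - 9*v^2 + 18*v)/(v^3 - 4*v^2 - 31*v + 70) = v*(v^2 - 9*v + 18)/(v^3 - 4*v^2 - 31*v + 70)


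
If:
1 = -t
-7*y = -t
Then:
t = -1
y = -1/7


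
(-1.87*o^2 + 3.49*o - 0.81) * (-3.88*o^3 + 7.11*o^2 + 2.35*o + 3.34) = 7.2556*o^5 - 26.8369*o^4 + 23.5622*o^3 - 3.8034*o^2 + 9.7531*o - 2.7054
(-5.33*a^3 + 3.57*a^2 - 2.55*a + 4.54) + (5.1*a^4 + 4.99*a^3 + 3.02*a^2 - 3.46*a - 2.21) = 5.1*a^4 - 0.34*a^3 + 6.59*a^2 - 6.01*a + 2.33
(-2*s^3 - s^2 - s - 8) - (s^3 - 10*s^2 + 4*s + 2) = -3*s^3 + 9*s^2 - 5*s - 10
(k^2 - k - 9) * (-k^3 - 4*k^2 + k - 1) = -k^5 - 3*k^4 + 14*k^3 + 34*k^2 - 8*k + 9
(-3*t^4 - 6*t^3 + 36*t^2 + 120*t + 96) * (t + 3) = -3*t^5 - 15*t^4 + 18*t^3 + 228*t^2 + 456*t + 288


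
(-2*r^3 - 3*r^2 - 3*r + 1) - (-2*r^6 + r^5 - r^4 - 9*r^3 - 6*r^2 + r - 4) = 2*r^6 - r^5 + r^4 + 7*r^3 + 3*r^2 - 4*r + 5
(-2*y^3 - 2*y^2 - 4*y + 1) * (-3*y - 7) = 6*y^4 + 20*y^3 + 26*y^2 + 25*y - 7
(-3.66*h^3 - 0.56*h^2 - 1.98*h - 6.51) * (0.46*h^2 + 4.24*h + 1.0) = -1.6836*h^5 - 15.776*h^4 - 6.9452*h^3 - 11.9498*h^2 - 29.5824*h - 6.51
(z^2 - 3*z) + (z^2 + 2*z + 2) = 2*z^2 - z + 2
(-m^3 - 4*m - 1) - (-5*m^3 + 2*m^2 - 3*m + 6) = 4*m^3 - 2*m^2 - m - 7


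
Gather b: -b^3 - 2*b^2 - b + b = -b^3 - 2*b^2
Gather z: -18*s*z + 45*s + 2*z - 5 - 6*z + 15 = 45*s + z*(-18*s - 4) + 10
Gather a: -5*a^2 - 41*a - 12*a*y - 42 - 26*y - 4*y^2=-5*a^2 + a*(-12*y - 41) - 4*y^2 - 26*y - 42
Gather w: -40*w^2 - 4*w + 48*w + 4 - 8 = -40*w^2 + 44*w - 4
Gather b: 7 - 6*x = 7 - 6*x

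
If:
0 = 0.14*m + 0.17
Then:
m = -1.21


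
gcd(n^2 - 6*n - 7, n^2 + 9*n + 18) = 1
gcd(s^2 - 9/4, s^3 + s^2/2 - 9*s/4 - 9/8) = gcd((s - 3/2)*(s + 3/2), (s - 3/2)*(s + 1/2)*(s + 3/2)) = s^2 - 9/4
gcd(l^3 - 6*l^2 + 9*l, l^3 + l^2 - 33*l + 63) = l^2 - 6*l + 9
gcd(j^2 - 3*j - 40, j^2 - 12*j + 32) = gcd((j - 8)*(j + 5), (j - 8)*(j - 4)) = j - 8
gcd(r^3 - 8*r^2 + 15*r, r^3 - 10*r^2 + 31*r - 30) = r^2 - 8*r + 15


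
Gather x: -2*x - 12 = -2*x - 12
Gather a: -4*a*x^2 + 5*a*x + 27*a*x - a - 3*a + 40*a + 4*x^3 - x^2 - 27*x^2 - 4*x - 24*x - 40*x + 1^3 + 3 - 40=a*(-4*x^2 + 32*x + 36) + 4*x^3 - 28*x^2 - 68*x - 36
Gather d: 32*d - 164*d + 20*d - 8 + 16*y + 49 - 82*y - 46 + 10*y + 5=-112*d - 56*y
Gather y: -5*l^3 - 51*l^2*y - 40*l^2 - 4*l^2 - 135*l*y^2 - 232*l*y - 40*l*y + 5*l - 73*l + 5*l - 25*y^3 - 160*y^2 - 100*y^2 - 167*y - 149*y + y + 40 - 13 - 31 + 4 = -5*l^3 - 44*l^2 - 63*l - 25*y^3 + y^2*(-135*l - 260) + y*(-51*l^2 - 272*l - 315)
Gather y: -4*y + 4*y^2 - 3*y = 4*y^2 - 7*y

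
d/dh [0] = 0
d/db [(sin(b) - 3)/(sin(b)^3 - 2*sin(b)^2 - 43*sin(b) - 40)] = (-2*sin(b)^3 + 11*sin(b)^2 - 12*sin(b) - 169)*cos(b)/((sin(b) - 8)^2*(sin(b) + 1)^2*(sin(b) + 5)^2)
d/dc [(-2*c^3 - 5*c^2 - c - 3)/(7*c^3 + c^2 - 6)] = (33*c^4 + 14*c^3 + 100*c^2 + 66*c + 6)/(49*c^6 + 14*c^5 + c^4 - 84*c^3 - 12*c^2 + 36)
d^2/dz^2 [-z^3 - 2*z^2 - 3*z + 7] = -6*z - 4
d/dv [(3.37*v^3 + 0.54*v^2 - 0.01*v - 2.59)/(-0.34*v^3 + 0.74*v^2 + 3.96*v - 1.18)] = (2.6774*v^4 + 26.6836*v^3 - 12.4258*v^2 + 2.5588*v + 10.2682)/(0.1156*v^6 - 0.5032*v^5 - 2.1452*v^4 + 6.6632*v^3 + 13.9352*v^2 - 9.3456*v + 1.3924)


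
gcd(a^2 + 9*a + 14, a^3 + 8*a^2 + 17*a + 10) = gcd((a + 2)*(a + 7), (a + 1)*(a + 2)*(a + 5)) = a + 2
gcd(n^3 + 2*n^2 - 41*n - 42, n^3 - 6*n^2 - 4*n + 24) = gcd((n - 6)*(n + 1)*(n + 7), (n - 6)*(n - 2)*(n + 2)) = n - 6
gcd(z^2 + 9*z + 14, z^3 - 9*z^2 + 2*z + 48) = z + 2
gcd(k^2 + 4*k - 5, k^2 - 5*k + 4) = k - 1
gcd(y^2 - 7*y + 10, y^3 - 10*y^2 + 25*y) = y - 5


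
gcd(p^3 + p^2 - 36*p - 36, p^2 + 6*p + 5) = p + 1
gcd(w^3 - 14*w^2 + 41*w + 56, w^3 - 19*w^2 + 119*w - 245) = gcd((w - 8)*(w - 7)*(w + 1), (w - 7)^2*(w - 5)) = w - 7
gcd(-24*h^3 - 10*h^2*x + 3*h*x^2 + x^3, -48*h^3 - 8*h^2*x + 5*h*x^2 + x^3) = -12*h^2 + h*x + x^2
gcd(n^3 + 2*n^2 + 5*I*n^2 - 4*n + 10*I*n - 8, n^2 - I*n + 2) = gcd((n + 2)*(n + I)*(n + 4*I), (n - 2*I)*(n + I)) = n + I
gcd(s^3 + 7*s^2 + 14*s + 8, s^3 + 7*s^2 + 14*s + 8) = s^3 + 7*s^2 + 14*s + 8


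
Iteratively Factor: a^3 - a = (a)*(a^2 - 1) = a*(a + 1)*(a - 1)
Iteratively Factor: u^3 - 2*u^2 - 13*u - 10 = (u - 5)*(u^2 + 3*u + 2) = (u - 5)*(u + 2)*(u + 1)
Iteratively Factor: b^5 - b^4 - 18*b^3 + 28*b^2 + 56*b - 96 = (b - 2)*(b^4 + b^3 - 16*b^2 - 4*b + 48) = (b - 2)^2*(b^3 + 3*b^2 - 10*b - 24) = (b - 2)^2*(b + 4)*(b^2 - b - 6) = (b - 2)^2*(b + 2)*(b + 4)*(b - 3)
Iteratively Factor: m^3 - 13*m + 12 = (m + 4)*(m^2 - 4*m + 3) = (m - 3)*(m + 4)*(m - 1)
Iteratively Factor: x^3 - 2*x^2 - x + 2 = (x + 1)*(x^2 - 3*x + 2) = (x - 1)*(x + 1)*(x - 2)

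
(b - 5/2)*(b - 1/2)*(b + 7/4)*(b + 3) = b^4 + 7*b^3/4 - 31*b^2/4 - 157*b/16 + 105/16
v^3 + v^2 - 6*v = v*(v - 2)*(v + 3)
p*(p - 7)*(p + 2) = p^3 - 5*p^2 - 14*p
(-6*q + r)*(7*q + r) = -42*q^2 + q*r + r^2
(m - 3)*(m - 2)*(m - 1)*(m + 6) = m^4 - 25*m^2 + 60*m - 36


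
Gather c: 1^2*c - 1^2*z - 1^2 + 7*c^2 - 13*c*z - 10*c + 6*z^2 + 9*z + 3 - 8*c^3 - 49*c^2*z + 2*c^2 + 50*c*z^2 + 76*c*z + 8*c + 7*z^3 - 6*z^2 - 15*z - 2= -8*c^3 + c^2*(9 - 49*z) + c*(50*z^2 + 63*z - 1) + 7*z^3 - 7*z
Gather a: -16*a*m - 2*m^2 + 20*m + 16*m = -16*a*m - 2*m^2 + 36*m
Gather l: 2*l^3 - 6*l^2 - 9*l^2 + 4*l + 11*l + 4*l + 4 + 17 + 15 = 2*l^3 - 15*l^2 + 19*l + 36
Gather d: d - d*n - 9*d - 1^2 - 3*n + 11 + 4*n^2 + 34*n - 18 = d*(-n - 8) + 4*n^2 + 31*n - 8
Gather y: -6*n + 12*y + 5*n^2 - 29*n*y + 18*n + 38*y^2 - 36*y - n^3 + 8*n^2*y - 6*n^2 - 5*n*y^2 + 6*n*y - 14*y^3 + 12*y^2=-n^3 - n^2 + 12*n - 14*y^3 + y^2*(50 - 5*n) + y*(8*n^2 - 23*n - 24)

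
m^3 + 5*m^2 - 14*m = m*(m - 2)*(m + 7)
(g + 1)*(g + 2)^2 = g^3 + 5*g^2 + 8*g + 4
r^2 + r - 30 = (r - 5)*(r + 6)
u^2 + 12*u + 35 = (u + 5)*(u + 7)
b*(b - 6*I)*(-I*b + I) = -I*b^3 - 6*b^2 + I*b^2 + 6*b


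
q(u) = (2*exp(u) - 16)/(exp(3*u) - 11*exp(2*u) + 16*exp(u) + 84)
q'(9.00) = 0.00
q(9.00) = 0.00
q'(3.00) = -0.01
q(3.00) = 0.01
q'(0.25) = 0.01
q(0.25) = -0.15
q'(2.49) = -0.04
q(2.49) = 0.02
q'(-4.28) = 0.00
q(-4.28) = -0.19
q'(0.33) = 0.01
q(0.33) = -0.15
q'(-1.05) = 0.01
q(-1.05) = -0.17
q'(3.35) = -0.01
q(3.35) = 0.00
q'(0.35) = 0.01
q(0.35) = -0.15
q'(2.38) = -0.05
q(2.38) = 0.02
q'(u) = (2*exp(u) - 16)*(-3*exp(3*u) + 22*exp(2*u) - 16*exp(u))/(exp(3*u) - 11*exp(2*u) + 16*exp(u) + 84)^2 + 2*exp(u)/(exp(3*u) - 11*exp(2*u) + 16*exp(u) + 84)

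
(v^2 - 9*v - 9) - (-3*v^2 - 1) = 4*v^2 - 9*v - 8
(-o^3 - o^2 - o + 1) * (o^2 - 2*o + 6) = -o^5 + o^4 - 5*o^3 - 3*o^2 - 8*o + 6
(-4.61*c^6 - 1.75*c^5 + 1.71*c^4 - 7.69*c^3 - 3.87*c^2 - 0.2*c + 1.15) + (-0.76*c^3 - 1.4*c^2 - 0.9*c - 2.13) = -4.61*c^6 - 1.75*c^5 + 1.71*c^4 - 8.45*c^3 - 5.27*c^2 - 1.1*c - 0.98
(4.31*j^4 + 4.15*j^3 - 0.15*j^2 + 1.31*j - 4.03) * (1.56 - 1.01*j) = -4.3531*j^5 + 2.5321*j^4 + 6.6255*j^3 - 1.5571*j^2 + 6.1139*j - 6.2868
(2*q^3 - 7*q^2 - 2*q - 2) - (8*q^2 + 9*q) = 2*q^3 - 15*q^2 - 11*q - 2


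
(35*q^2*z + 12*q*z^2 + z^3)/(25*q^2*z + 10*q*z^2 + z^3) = (7*q + z)/(5*q + z)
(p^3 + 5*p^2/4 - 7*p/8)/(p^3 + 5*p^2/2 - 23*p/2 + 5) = p*(4*p + 7)/(4*(p^2 + 3*p - 10))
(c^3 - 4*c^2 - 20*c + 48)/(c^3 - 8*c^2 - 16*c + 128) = (c^2 - 8*c + 12)/(c^2 - 12*c + 32)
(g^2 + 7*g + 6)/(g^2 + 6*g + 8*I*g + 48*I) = (g + 1)/(g + 8*I)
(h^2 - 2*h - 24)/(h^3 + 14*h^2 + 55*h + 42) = (h^2 - 2*h - 24)/(h^3 + 14*h^2 + 55*h + 42)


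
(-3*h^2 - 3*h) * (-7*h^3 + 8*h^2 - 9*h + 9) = 21*h^5 - 3*h^4 + 3*h^3 - 27*h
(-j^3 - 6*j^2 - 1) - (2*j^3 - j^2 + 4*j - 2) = -3*j^3 - 5*j^2 - 4*j + 1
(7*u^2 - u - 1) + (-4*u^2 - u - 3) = 3*u^2 - 2*u - 4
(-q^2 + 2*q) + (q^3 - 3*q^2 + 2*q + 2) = q^3 - 4*q^2 + 4*q + 2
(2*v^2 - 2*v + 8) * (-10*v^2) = -20*v^4 + 20*v^3 - 80*v^2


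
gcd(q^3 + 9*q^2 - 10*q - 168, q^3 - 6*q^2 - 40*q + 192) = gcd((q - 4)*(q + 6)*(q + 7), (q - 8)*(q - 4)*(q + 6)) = q^2 + 2*q - 24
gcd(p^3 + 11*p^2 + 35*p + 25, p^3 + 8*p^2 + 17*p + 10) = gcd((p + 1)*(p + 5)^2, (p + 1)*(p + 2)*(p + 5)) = p^2 + 6*p + 5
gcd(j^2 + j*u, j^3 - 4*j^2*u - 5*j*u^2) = j^2 + j*u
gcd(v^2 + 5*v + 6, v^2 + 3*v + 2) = v + 2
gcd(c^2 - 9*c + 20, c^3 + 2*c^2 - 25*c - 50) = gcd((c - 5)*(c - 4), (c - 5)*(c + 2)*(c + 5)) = c - 5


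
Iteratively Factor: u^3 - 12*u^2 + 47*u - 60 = (u - 5)*(u^2 - 7*u + 12) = (u - 5)*(u - 4)*(u - 3)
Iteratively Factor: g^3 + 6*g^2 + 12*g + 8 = (g + 2)*(g^2 + 4*g + 4) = (g + 2)^2*(g + 2)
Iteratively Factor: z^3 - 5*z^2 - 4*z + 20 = (z - 5)*(z^2 - 4) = (z - 5)*(z - 2)*(z + 2)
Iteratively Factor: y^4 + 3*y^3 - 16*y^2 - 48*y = (y + 3)*(y^3 - 16*y) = y*(y + 3)*(y^2 - 16) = y*(y + 3)*(y + 4)*(y - 4)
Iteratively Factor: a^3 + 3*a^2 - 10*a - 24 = (a + 4)*(a^2 - a - 6) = (a - 3)*(a + 4)*(a + 2)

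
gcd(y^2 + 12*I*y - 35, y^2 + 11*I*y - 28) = y + 7*I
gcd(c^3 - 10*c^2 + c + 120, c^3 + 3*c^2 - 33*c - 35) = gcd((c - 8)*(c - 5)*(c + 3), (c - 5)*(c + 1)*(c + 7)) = c - 5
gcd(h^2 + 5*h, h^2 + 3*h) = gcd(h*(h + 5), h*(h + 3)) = h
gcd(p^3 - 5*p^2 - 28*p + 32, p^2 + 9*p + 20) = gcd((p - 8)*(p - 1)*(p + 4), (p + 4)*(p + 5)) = p + 4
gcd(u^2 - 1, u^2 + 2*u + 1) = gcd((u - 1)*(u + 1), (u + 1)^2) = u + 1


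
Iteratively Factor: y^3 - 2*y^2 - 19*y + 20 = (y + 4)*(y^2 - 6*y + 5) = (y - 1)*(y + 4)*(y - 5)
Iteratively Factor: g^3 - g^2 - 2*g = (g - 2)*(g^2 + g) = g*(g - 2)*(g + 1)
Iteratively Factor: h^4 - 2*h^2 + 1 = (h - 1)*(h^3 + h^2 - h - 1) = (h - 1)*(h + 1)*(h^2 - 1) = (h - 1)^2*(h + 1)*(h + 1)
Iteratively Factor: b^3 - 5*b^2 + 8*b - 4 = (b - 2)*(b^2 - 3*b + 2) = (b - 2)^2*(b - 1)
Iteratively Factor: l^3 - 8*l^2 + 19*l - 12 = (l - 3)*(l^2 - 5*l + 4) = (l - 4)*(l - 3)*(l - 1)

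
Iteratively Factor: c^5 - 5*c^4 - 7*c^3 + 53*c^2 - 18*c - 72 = (c - 4)*(c^4 - c^3 - 11*c^2 + 9*c + 18) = (c - 4)*(c + 3)*(c^3 - 4*c^2 + c + 6) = (c - 4)*(c - 3)*(c + 3)*(c^2 - c - 2) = (c - 4)*(c - 3)*(c + 1)*(c + 3)*(c - 2)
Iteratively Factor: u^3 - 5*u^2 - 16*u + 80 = (u - 5)*(u^2 - 16) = (u - 5)*(u - 4)*(u + 4)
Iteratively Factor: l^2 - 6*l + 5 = (l - 5)*(l - 1)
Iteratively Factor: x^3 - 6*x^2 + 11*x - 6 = (x - 2)*(x^2 - 4*x + 3) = (x - 2)*(x - 1)*(x - 3)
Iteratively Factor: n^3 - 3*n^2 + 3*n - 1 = (n - 1)*(n^2 - 2*n + 1) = (n - 1)^2*(n - 1)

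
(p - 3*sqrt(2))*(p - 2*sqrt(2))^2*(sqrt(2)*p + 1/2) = sqrt(2)*p^4 - 27*p^3/2 + 57*sqrt(2)*p^2/2 - 32*p - 12*sqrt(2)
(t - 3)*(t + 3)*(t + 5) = t^3 + 5*t^2 - 9*t - 45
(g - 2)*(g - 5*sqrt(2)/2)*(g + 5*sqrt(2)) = g^3 - 2*g^2 + 5*sqrt(2)*g^2/2 - 25*g - 5*sqrt(2)*g + 50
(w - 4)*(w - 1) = w^2 - 5*w + 4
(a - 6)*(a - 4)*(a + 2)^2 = a^4 - 6*a^3 - 12*a^2 + 56*a + 96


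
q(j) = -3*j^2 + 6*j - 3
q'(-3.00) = 24.00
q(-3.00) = -48.00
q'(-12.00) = 78.00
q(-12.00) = -507.00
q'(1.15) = -0.90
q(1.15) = -0.07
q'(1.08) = -0.48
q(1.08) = -0.02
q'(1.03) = -0.18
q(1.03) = -0.00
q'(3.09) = -12.54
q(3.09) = -13.10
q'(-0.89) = 11.34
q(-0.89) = -10.72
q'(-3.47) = 26.82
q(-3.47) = -59.94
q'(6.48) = -32.88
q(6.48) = -90.09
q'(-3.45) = 26.70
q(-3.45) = -59.41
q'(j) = 6 - 6*j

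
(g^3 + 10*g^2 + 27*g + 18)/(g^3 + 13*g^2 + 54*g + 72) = (g + 1)/(g + 4)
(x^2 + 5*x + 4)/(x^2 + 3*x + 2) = (x + 4)/(x + 2)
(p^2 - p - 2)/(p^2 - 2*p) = (p + 1)/p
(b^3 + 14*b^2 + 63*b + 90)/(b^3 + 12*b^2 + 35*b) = (b^2 + 9*b + 18)/(b*(b + 7))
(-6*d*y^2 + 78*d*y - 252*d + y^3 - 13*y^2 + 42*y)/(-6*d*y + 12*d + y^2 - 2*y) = (y^2 - 13*y + 42)/(y - 2)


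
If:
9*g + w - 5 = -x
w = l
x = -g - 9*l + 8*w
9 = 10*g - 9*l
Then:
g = 5/8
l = -11/36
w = -11/36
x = -23/72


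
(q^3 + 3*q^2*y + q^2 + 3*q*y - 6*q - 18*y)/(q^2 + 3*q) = q + 3*y - 2 - 6*y/q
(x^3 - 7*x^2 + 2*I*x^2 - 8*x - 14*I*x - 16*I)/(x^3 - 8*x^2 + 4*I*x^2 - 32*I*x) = (x^2 + x*(1 + 2*I) + 2*I)/(x*(x + 4*I))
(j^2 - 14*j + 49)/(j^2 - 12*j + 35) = (j - 7)/(j - 5)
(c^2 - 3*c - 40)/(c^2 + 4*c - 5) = (c - 8)/(c - 1)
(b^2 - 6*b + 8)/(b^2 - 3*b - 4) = (b - 2)/(b + 1)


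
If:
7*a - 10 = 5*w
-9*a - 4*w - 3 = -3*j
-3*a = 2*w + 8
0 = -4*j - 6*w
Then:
No Solution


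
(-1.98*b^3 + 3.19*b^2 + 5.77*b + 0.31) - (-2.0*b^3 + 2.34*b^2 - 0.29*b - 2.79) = 0.02*b^3 + 0.85*b^2 + 6.06*b + 3.1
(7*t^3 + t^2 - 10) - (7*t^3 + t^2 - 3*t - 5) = 3*t - 5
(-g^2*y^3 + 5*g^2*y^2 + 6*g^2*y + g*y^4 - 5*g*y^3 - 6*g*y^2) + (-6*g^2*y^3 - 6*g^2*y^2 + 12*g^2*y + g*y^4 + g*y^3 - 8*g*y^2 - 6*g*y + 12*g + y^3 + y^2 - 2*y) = -7*g^2*y^3 - g^2*y^2 + 18*g^2*y + 2*g*y^4 - 4*g*y^3 - 14*g*y^2 - 6*g*y + 12*g + y^3 + y^2 - 2*y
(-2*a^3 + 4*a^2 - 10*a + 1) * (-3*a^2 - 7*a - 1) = 6*a^5 + 2*a^4 + 4*a^3 + 63*a^2 + 3*a - 1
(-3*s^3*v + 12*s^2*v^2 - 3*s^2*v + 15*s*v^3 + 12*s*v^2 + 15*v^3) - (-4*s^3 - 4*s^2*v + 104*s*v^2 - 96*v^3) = -3*s^3*v + 4*s^3 + 12*s^2*v^2 + s^2*v + 15*s*v^3 - 92*s*v^2 + 111*v^3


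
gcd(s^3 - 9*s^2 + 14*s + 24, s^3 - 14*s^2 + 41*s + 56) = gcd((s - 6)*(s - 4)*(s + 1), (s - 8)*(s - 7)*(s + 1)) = s + 1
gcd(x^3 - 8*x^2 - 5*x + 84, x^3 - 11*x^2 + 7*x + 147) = x^2 - 4*x - 21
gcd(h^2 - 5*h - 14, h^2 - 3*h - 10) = h + 2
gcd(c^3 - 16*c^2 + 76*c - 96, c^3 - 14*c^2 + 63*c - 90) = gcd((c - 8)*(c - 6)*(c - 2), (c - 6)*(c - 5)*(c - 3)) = c - 6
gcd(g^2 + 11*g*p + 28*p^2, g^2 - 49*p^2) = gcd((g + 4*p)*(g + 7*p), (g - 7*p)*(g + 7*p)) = g + 7*p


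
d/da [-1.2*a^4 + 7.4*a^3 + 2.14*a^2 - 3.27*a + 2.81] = -4.8*a^3 + 22.2*a^2 + 4.28*a - 3.27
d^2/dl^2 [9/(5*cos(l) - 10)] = 9*(sin(l)^2 - 2*cos(l) + 1)/(5*(cos(l) - 2)^3)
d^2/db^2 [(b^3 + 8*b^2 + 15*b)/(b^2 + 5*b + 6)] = -12/(b^3 + 6*b^2 + 12*b + 8)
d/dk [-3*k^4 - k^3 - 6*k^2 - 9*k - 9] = -12*k^3 - 3*k^2 - 12*k - 9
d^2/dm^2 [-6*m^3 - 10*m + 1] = -36*m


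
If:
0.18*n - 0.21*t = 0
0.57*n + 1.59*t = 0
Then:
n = 0.00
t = 0.00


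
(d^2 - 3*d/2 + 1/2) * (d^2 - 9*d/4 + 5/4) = d^4 - 15*d^3/4 + 41*d^2/8 - 3*d + 5/8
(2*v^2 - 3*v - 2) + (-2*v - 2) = 2*v^2 - 5*v - 4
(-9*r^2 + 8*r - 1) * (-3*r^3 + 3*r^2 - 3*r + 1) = 27*r^5 - 51*r^4 + 54*r^3 - 36*r^2 + 11*r - 1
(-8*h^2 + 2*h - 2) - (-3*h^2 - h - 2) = -5*h^2 + 3*h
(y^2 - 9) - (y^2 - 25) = 16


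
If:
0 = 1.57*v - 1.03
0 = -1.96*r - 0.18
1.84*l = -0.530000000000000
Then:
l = -0.29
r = -0.09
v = 0.66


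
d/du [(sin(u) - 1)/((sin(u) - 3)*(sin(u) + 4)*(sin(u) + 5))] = (-2*sin(u)^3 - 3*sin(u)^2 + 12*sin(u) - 67)*cos(u)/((sin(u) - 3)^2*(sin(u) + 4)^2*(sin(u) + 5)^2)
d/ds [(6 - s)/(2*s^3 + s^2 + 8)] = (-2*s^3 - s^2 + 2*s*(s - 6)*(3*s + 1) - 8)/(2*s^3 + s^2 + 8)^2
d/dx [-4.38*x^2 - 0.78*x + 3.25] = -8.76*x - 0.78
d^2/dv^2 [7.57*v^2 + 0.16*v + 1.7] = 15.1400000000000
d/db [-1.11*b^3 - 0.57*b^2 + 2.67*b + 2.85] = -3.33*b^2 - 1.14*b + 2.67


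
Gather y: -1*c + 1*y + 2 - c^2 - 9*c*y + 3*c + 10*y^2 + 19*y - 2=-c^2 + 2*c + 10*y^2 + y*(20 - 9*c)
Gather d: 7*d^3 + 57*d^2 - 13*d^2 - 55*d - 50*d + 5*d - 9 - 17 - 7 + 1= 7*d^3 + 44*d^2 - 100*d - 32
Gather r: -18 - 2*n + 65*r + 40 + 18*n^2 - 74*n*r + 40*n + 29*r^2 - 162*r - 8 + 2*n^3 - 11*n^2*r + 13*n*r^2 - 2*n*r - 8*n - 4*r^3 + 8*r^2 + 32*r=2*n^3 + 18*n^2 + 30*n - 4*r^3 + r^2*(13*n + 37) + r*(-11*n^2 - 76*n - 65) + 14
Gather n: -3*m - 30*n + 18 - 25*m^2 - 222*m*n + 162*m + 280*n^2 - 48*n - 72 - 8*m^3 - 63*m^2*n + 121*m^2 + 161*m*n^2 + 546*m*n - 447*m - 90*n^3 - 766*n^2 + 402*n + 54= -8*m^3 + 96*m^2 - 288*m - 90*n^3 + n^2*(161*m - 486) + n*(-63*m^2 + 324*m + 324)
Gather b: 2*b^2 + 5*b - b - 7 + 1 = 2*b^2 + 4*b - 6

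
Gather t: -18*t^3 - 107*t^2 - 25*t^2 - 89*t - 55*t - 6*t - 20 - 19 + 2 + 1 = -18*t^3 - 132*t^2 - 150*t - 36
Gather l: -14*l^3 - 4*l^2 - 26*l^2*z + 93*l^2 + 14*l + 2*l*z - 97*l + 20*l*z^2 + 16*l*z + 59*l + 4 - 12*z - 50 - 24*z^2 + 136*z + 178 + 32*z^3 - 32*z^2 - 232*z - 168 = -14*l^3 + l^2*(89 - 26*z) + l*(20*z^2 + 18*z - 24) + 32*z^3 - 56*z^2 - 108*z - 36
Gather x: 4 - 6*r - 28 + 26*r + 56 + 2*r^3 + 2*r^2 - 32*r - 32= 2*r^3 + 2*r^2 - 12*r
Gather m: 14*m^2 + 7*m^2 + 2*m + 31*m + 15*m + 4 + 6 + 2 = 21*m^2 + 48*m + 12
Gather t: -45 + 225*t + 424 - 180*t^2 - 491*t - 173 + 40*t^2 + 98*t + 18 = -140*t^2 - 168*t + 224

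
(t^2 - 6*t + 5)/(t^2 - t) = (t - 5)/t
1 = 1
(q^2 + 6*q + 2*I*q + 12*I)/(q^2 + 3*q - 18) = (q + 2*I)/(q - 3)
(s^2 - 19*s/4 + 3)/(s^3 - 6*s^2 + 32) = (s - 3/4)/(s^2 - 2*s - 8)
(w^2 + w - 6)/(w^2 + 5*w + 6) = (w - 2)/(w + 2)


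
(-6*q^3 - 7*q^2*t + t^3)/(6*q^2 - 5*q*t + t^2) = (-2*q^2 - 3*q*t - t^2)/(2*q - t)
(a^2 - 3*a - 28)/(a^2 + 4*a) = (a - 7)/a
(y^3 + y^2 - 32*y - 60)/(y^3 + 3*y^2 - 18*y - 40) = (y - 6)/(y - 4)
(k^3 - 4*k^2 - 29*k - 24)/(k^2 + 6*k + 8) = (k^3 - 4*k^2 - 29*k - 24)/(k^2 + 6*k + 8)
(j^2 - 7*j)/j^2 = (j - 7)/j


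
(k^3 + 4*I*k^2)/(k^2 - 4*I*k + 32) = k^2/(k - 8*I)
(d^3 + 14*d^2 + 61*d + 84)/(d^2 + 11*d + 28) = d + 3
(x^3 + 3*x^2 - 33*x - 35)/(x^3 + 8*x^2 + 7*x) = (x - 5)/x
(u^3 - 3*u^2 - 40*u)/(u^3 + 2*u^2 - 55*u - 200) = u/(u + 5)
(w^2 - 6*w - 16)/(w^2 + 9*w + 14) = (w - 8)/(w + 7)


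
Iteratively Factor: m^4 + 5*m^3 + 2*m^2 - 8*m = (m)*(m^3 + 5*m^2 + 2*m - 8) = m*(m - 1)*(m^2 + 6*m + 8) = m*(m - 1)*(m + 2)*(m + 4)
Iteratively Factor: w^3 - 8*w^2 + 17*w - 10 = (w - 1)*(w^2 - 7*w + 10) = (w - 5)*(w - 1)*(w - 2)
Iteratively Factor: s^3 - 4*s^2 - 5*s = (s - 5)*(s^2 + s) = s*(s - 5)*(s + 1)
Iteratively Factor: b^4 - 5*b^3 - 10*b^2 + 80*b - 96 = (b - 2)*(b^3 - 3*b^2 - 16*b + 48) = (b - 3)*(b - 2)*(b^2 - 16) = (b - 4)*(b - 3)*(b - 2)*(b + 4)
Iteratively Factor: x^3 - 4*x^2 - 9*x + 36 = (x - 3)*(x^2 - x - 12) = (x - 4)*(x - 3)*(x + 3)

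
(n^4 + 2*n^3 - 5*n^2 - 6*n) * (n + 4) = n^5 + 6*n^4 + 3*n^3 - 26*n^2 - 24*n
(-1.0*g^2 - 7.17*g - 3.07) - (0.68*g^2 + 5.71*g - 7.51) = -1.68*g^2 - 12.88*g + 4.44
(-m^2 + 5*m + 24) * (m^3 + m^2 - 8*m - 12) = -m^5 + 4*m^4 + 37*m^3 - 4*m^2 - 252*m - 288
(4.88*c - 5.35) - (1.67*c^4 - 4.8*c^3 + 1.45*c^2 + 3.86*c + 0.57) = -1.67*c^4 + 4.8*c^3 - 1.45*c^2 + 1.02*c - 5.92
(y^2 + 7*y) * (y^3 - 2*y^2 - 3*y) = y^5 + 5*y^4 - 17*y^3 - 21*y^2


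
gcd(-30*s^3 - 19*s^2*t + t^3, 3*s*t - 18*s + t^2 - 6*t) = 3*s + t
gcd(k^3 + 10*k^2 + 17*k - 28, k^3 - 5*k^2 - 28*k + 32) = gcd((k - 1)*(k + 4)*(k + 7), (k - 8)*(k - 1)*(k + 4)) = k^2 + 3*k - 4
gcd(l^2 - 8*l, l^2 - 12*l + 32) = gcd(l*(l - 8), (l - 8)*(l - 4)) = l - 8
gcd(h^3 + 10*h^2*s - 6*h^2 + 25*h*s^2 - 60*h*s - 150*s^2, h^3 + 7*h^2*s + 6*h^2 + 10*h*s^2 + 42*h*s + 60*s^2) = h + 5*s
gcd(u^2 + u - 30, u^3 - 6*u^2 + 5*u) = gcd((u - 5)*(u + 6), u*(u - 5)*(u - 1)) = u - 5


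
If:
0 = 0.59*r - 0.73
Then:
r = 1.24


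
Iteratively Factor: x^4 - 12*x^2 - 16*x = (x + 2)*(x^3 - 2*x^2 - 8*x) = x*(x + 2)*(x^2 - 2*x - 8) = x*(x + 2)^2*(x - 4)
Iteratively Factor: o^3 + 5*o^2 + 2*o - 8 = (o + 2)*(o^2 + 3*o - 4) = (o - 1)*(o + 2)*(o + 4)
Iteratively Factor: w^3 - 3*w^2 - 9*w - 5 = (w + 1)*(w^2 - 4*w - 5) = (w + 1)^2*(w - 5)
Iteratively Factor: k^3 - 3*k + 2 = (k - 1)*(k^2 + k - 2) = (k - 1)*(k + 2)*(k - 1)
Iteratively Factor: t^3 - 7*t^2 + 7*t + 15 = (t - 3)*(t^2 - 4*t - 5) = (t - 5)*(t - 3)*(t + 1)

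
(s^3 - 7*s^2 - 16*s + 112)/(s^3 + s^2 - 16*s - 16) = (s - 7)/(s + 1)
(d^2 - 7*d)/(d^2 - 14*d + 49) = d/(d - 7)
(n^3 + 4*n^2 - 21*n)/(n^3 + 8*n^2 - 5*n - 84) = n/(n + 4)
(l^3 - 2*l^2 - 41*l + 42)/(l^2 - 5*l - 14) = (l^2 + 5*l - 6)/(l + 2)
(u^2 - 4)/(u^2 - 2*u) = (u + 2)/u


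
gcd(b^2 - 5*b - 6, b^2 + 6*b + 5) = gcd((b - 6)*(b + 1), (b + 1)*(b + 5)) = b + 1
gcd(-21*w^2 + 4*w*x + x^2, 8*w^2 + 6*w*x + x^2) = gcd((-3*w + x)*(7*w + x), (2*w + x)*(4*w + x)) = 1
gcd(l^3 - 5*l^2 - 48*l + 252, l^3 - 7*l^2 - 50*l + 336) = l^2 + l - 42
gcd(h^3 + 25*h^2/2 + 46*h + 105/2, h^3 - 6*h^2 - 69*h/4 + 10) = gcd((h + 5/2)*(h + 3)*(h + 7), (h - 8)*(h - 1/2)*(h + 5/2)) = h + 5/2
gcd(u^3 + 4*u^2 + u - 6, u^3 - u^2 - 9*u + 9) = u^2 + 2*u - 3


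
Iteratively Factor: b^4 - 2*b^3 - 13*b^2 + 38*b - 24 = (b - 2)*(b^3 - 13*b + 12) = (b - 2)*(b + 4)*(b^2 - 4*b + 3) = (b - 2)*(b - 1)*(b + 4)*(b - 3)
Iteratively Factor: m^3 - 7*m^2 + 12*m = (m - 3)*(m^2 - 4*m) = (m - 4)*(m - 3)*(m)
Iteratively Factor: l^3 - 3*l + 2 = (l - 1)*(l^2 + l - 2) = (l - 1)*(l + 2)*(l - 1)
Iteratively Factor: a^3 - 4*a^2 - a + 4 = (a + 1)*(a^2 - 5*a + 4) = (a - 4)*(a + 1)*(a - 1)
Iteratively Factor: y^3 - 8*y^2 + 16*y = (y)*(y^2 - 8*y + 16) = y*(y - 4)*(y - 4)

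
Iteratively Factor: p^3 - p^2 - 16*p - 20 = (p + 2)*(p^2 - 3*p - 10) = (p - 5)*(p + 2)*(p + 2)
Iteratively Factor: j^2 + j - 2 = (j + 2)*(j - 1)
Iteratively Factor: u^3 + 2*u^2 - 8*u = (u + 4)*(u^2 - 2*u) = u*(u + 4)*(u - 2)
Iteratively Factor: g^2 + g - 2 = (g + 2)*(g - 1)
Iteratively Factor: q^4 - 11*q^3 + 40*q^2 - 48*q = (q - 4)*(q^3 - 7*q^2 + 12*q) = q*(q - 4)*(q^2 - 7*q + 12) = q*(q - 4)^2*(q - 3)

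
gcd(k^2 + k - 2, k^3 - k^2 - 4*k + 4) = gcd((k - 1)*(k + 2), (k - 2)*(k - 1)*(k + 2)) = k^2 + k - 2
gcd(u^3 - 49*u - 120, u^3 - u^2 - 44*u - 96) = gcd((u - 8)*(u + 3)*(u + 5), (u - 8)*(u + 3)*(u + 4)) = u^2 - 5*u - 24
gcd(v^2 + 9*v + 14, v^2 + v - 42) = v + 7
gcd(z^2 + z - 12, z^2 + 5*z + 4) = z + 4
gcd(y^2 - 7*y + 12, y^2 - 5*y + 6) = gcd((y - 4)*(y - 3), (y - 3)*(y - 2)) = y - 3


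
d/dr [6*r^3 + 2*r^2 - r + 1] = 18*r^2 + 4*r - 1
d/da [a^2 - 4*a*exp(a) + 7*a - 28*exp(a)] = -4*a*exp(a) + 2*a - 32*exp(a) + 7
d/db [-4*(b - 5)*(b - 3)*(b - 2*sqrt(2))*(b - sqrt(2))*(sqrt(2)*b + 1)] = -20*sqrt(2)*b^4 + 80*b^3 + 128*sqrt(2)*b^3 - 480*b^2 - 192*sqrt(2)*b^2 + 64*sqrt(2)*b + 568*b - 60*sqrt(2) + 128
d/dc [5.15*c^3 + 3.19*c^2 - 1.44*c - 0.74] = 15.45*c^2 + 6.38*c - 1.44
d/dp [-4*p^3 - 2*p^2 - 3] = 4*p*(-3*p - 1)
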